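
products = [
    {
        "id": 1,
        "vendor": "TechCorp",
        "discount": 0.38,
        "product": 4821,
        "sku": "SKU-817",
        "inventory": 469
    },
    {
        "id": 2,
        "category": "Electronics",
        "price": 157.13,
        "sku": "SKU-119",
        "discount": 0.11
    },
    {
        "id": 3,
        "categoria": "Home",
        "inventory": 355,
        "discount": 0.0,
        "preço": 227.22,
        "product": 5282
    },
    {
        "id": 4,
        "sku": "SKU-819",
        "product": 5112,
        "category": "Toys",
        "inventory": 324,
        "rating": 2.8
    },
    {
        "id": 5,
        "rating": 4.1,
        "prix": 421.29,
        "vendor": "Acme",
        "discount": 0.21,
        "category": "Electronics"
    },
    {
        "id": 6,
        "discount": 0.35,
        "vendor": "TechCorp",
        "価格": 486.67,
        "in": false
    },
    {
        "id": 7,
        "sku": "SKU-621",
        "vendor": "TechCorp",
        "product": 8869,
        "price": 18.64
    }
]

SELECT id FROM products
[1, 2, 3, 4, 5, 6, 7]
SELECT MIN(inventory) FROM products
324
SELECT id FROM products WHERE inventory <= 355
[3, 4]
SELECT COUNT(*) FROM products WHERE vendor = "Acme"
1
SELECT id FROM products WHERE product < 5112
[1]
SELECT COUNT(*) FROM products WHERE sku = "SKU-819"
1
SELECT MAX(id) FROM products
7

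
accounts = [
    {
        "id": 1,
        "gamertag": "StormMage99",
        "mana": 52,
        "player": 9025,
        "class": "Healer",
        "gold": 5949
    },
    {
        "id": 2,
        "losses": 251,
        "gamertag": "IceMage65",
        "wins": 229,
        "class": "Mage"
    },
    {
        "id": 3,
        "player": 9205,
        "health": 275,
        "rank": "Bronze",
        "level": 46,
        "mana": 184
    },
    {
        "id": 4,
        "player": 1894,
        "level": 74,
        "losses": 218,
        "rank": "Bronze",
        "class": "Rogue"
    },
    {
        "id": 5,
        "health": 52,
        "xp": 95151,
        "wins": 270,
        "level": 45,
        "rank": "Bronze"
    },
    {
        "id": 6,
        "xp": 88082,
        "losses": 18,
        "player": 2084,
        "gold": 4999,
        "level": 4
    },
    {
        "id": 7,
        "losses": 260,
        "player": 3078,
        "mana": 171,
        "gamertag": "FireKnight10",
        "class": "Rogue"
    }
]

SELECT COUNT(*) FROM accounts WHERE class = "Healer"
1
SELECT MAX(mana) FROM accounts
184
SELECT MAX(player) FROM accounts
9205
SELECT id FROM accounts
[1, 2, 3, 4, 5, 6, 7]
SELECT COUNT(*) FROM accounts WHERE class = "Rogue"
2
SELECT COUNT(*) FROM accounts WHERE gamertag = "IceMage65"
1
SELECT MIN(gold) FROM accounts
4999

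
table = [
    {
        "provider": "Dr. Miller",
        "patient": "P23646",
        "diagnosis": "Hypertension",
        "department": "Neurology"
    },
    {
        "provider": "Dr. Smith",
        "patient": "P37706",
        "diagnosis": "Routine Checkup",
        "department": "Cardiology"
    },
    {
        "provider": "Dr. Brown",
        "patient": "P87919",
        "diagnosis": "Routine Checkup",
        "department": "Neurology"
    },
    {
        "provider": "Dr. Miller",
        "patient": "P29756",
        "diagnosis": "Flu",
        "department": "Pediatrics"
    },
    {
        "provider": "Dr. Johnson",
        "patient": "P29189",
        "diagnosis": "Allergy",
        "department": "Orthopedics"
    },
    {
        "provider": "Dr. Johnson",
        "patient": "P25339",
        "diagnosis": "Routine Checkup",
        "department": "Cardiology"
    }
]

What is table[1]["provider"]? "Dr. Smith"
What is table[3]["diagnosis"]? "Flu"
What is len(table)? 6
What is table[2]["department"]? "Neurology"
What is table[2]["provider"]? "Dr. Brown"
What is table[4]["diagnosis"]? "Allergy"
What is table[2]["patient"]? "P87919"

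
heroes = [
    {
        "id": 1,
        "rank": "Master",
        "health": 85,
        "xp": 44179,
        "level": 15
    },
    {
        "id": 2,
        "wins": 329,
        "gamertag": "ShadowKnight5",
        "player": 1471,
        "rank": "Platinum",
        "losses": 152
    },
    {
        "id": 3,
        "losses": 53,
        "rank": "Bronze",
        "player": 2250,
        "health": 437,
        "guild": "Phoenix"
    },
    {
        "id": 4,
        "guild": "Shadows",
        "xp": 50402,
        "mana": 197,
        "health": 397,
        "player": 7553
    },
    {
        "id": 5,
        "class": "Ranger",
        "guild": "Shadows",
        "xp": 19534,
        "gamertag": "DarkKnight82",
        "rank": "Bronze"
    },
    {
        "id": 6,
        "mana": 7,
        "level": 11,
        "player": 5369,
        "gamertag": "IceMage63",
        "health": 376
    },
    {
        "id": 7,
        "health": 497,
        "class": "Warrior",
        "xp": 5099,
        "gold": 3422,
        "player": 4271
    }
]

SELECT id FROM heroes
[1, 2, 3, 4, 5, 6, 7]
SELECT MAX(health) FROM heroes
497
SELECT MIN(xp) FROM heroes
5099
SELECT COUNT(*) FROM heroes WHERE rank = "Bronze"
2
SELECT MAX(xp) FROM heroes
50402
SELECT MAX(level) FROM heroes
15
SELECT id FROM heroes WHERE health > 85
[3, 4, 6, 7]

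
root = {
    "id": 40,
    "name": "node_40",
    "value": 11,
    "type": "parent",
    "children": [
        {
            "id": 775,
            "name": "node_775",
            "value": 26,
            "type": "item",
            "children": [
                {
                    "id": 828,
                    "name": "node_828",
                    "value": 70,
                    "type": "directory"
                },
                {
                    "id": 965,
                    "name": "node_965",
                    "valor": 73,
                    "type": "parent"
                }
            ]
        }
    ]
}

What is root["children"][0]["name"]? "node_775"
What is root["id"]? 40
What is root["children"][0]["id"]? 775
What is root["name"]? "node_40"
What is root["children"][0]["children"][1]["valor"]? 73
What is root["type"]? "parent"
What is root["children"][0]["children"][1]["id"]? 965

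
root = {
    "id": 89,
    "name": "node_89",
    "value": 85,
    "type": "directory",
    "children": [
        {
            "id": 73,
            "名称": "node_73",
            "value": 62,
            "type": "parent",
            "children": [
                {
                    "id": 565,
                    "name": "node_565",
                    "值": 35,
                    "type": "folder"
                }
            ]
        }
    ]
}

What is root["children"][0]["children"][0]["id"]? 565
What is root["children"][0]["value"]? 62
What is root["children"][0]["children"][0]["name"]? "node_565"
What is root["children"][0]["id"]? 73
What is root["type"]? "directory"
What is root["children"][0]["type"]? "parent"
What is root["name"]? "node_89"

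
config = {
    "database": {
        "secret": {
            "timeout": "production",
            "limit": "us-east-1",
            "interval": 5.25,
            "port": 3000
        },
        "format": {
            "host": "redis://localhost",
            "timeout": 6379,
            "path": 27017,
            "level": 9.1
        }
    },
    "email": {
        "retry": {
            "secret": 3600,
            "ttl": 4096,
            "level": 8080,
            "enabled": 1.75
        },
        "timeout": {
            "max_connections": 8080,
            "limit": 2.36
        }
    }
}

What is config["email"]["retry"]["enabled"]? 1.75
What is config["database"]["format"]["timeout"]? 6379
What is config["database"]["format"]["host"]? "redis://localhost"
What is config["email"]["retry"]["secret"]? 3600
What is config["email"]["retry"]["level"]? 8080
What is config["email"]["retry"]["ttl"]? 4096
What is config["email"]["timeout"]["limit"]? 2.36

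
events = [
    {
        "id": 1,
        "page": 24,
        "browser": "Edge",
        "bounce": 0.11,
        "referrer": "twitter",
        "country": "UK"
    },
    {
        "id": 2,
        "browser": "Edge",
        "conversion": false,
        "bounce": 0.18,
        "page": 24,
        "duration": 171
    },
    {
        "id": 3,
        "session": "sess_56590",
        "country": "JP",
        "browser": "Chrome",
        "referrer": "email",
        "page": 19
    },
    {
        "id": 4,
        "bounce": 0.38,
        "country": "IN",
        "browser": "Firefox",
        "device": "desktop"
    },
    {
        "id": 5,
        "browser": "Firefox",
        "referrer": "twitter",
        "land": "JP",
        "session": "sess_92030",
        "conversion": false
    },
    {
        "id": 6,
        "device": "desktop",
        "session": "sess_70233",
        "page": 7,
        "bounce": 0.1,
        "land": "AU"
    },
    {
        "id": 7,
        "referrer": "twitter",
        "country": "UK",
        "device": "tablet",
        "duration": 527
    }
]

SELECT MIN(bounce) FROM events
0.1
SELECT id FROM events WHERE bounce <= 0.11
[1, 6]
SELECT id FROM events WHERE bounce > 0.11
[2, 4]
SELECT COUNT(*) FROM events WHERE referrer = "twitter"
3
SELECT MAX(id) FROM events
7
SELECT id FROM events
[1, 2, 3, 4, 5, 6, 7]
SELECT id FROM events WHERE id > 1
[2, 3, 4, 5, 6, 7]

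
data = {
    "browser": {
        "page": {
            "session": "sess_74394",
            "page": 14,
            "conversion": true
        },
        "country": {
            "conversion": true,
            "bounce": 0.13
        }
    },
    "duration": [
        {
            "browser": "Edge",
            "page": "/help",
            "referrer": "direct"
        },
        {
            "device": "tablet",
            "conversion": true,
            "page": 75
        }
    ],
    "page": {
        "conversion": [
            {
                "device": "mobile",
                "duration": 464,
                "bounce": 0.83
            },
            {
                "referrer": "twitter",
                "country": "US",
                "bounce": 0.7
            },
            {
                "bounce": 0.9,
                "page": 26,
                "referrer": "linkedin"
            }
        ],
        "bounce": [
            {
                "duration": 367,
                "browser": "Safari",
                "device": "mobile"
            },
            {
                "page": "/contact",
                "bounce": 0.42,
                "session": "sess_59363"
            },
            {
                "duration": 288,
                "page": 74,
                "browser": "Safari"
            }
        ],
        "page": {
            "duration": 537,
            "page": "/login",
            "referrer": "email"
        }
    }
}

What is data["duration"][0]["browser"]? "Edge"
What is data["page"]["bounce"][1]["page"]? "/contact"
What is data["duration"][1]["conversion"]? True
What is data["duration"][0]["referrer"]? "direct"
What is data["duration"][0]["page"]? "/help"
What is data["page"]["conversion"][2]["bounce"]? 0.9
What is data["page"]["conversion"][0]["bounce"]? 0.83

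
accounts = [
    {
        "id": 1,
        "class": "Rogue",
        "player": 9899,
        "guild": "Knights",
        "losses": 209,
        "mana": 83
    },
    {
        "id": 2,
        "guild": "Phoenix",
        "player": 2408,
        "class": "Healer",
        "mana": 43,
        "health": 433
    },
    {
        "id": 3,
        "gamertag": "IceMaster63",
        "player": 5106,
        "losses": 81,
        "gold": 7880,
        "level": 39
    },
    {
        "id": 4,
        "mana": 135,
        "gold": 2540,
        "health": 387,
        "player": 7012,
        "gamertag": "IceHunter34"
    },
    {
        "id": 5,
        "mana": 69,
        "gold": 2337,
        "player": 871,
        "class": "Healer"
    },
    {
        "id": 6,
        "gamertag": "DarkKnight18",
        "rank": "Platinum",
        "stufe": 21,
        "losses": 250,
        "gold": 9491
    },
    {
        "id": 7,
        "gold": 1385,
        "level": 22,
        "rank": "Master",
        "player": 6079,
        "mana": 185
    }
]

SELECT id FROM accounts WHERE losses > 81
[1, 6]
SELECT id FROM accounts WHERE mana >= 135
[4, 7]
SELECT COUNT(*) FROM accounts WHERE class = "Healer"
2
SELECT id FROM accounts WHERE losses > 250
[]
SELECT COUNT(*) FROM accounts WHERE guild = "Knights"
1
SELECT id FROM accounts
[1, 2, 3, 4, 5, 6, 7]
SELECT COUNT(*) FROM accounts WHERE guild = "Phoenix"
1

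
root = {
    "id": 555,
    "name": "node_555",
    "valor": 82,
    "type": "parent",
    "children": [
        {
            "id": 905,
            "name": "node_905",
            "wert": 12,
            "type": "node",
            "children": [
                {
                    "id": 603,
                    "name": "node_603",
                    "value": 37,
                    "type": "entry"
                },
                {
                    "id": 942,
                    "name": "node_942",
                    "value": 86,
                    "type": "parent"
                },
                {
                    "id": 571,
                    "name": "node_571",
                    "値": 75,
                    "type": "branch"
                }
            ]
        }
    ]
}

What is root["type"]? "parent"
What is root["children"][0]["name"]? "node_905"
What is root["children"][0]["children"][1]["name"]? "node_942"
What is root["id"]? 555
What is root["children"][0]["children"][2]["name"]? "node_571"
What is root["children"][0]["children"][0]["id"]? 603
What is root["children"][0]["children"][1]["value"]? 86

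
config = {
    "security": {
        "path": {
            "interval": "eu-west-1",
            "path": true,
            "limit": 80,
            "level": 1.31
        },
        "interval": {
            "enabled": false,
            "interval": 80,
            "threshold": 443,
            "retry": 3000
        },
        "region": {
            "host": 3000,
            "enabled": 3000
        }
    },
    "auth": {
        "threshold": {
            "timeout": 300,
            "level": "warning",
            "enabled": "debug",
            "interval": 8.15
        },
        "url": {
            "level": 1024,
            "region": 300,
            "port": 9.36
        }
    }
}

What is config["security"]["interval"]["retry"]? 3000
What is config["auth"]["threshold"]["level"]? "warning"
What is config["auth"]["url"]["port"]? 9.36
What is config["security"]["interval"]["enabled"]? False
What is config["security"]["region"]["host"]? 3000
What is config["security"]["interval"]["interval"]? 80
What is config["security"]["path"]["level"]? 1.31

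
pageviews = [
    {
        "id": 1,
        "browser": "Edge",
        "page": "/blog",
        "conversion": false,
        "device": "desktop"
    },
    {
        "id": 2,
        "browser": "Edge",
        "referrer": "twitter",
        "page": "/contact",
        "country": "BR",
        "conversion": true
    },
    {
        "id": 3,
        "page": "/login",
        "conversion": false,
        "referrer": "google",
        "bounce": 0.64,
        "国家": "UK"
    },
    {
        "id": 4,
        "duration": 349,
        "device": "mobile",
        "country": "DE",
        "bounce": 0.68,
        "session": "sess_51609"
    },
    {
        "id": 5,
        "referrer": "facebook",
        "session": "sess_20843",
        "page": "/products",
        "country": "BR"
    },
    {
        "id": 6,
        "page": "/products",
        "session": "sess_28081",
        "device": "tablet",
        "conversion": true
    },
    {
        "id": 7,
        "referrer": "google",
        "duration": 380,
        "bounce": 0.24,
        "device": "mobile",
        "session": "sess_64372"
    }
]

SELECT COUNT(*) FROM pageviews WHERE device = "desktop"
1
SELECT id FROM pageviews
[1, 2, 3, 4, 5, 6, 7]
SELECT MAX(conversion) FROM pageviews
True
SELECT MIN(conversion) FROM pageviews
False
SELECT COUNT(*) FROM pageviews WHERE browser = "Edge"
2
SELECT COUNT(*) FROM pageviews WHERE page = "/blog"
1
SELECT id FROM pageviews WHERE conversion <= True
[1, 2, 3, 6]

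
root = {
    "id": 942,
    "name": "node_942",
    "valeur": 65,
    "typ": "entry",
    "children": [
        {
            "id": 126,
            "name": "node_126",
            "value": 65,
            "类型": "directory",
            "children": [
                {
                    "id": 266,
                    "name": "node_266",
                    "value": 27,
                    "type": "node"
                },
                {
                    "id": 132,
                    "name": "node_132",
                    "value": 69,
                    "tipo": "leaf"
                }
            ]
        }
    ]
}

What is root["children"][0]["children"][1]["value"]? 69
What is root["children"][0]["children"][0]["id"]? 266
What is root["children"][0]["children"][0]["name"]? "node_266"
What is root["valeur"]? 65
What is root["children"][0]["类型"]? "directory"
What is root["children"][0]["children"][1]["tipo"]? "leaf"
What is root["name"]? "node_942"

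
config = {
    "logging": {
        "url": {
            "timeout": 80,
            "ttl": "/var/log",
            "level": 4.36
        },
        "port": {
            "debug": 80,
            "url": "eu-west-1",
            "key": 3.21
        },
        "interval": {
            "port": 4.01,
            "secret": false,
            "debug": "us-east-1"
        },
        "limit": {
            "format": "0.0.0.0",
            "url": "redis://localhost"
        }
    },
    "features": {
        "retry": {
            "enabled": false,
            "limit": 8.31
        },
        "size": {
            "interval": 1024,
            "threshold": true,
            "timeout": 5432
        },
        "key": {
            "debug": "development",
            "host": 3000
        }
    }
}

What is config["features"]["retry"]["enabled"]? False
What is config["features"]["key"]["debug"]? "development"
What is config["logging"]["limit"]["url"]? "redis://localhost"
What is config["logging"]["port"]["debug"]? 80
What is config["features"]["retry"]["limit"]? 8.31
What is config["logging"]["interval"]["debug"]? "us-east-1"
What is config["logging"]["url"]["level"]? 4.36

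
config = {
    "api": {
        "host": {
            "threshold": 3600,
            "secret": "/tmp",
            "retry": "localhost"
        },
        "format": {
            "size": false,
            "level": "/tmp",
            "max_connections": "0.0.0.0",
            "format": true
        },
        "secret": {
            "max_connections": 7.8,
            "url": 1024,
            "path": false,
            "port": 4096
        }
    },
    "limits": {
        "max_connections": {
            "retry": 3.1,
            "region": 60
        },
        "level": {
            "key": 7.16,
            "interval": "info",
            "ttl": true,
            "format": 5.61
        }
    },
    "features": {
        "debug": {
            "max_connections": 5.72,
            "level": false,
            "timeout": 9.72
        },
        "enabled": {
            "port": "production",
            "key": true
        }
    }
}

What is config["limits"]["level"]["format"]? 5.61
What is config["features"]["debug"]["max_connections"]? 5.72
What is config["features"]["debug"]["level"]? False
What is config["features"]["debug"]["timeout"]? 9.72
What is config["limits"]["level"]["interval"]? "info"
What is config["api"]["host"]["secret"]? "/tmp"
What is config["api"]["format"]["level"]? "/tmp"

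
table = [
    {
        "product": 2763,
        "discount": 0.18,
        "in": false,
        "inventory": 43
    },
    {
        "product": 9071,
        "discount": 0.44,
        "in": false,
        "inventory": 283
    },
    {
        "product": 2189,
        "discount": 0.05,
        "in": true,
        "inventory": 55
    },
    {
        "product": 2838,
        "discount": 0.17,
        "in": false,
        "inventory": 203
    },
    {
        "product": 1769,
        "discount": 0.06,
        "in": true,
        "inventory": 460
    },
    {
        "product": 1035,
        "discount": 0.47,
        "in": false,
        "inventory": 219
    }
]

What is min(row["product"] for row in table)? 1035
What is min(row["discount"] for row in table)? 0.05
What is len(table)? 6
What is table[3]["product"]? 2838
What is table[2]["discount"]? 0.05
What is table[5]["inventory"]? 219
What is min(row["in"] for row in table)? False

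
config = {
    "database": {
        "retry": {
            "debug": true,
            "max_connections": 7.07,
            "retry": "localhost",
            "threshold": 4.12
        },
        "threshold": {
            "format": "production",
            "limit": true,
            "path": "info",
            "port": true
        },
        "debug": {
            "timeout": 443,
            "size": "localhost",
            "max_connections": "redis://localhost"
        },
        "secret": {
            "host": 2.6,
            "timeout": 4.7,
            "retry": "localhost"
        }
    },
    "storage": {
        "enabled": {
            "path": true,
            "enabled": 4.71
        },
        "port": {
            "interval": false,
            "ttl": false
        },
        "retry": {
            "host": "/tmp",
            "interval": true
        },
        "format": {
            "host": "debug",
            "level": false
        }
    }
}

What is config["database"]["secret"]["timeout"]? 4.7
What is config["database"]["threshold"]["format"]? "production"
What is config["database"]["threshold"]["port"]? True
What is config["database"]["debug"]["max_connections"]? "redis://localhost"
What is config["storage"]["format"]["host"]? "debug"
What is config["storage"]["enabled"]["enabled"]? 4.71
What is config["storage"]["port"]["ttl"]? False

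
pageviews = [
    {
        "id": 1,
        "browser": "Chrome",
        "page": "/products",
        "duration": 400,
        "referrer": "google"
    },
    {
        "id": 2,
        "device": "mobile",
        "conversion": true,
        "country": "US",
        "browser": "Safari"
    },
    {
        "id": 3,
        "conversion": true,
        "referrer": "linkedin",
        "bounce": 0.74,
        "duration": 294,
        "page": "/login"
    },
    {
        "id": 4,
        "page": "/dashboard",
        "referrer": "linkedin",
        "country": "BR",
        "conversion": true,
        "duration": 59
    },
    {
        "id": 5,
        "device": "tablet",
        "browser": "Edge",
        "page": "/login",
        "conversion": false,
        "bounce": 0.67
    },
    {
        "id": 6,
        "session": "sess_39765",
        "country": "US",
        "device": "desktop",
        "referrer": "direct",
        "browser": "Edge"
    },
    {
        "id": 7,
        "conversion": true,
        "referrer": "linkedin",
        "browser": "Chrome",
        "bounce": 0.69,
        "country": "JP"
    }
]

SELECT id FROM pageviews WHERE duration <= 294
[3, 4]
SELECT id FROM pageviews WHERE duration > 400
[]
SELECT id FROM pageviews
[1, 2, 3, 4, 5, 6, 7]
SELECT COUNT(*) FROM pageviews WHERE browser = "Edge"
2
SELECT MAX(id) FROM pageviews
7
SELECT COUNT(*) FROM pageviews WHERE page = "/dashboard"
1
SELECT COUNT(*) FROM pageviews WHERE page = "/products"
1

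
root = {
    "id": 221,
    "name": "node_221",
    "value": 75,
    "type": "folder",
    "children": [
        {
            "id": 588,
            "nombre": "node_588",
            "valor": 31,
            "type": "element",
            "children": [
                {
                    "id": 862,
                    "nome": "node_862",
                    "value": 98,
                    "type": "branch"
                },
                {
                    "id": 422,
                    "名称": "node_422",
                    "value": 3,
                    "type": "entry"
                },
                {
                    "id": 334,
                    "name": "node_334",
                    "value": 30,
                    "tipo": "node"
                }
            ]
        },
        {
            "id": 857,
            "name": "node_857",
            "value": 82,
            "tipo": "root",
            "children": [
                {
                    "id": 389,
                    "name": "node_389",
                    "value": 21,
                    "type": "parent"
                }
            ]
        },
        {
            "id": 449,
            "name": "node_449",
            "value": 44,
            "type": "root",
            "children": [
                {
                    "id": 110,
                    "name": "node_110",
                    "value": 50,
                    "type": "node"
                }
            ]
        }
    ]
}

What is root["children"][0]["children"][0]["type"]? "branch"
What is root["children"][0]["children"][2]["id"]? 334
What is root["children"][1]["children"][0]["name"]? "node_389"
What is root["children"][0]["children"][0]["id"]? 862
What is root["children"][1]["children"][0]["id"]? 389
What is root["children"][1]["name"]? "node_857"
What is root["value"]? 75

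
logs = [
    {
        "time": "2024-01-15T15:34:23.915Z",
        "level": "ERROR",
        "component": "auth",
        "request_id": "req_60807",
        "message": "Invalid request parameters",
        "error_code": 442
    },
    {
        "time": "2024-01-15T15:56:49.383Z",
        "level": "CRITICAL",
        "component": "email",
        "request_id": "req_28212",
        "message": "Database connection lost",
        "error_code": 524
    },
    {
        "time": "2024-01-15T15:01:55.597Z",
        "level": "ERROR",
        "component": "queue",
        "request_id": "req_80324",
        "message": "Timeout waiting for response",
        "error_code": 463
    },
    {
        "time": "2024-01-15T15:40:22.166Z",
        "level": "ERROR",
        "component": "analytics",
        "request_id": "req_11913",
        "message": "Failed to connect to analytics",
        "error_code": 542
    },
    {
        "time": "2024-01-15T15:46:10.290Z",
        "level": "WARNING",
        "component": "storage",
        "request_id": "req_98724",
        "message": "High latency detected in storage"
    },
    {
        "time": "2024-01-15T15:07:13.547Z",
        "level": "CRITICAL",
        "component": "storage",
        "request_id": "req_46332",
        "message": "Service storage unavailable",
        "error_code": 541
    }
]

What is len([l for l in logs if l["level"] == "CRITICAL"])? 2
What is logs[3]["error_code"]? 542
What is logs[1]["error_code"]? 524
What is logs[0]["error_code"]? 442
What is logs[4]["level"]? "WARNING"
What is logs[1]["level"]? "CRITICAL"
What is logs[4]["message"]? "High latency detected in storage"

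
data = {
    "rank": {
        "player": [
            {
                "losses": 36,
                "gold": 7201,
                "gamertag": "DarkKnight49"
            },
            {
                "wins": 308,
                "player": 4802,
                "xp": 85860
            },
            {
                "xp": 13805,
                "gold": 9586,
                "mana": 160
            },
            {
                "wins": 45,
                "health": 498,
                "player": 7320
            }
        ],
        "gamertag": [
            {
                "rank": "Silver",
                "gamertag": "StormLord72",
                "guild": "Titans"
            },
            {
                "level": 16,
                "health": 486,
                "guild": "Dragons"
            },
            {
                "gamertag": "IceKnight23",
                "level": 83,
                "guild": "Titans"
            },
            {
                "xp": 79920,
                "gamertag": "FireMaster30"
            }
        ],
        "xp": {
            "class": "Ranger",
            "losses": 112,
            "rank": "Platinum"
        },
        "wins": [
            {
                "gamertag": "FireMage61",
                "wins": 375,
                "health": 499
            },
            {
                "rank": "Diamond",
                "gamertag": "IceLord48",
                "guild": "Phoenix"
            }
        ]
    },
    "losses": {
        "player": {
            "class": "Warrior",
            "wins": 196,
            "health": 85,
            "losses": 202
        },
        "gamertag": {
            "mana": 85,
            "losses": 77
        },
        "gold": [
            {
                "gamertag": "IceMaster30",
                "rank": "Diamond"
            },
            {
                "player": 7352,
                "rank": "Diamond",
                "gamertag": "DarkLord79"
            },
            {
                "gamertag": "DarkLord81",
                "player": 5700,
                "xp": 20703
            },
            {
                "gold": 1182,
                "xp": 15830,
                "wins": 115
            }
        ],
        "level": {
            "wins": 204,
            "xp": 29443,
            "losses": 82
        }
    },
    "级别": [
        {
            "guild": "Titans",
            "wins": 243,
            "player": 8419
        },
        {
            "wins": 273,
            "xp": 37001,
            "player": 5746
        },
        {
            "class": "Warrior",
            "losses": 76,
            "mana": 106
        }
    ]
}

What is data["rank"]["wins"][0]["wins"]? 375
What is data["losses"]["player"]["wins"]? 196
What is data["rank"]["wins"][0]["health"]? 499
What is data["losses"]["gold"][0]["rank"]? "Diamond"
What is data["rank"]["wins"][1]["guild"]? "Phoenix"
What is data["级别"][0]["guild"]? "Titans"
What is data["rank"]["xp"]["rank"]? "Platinum"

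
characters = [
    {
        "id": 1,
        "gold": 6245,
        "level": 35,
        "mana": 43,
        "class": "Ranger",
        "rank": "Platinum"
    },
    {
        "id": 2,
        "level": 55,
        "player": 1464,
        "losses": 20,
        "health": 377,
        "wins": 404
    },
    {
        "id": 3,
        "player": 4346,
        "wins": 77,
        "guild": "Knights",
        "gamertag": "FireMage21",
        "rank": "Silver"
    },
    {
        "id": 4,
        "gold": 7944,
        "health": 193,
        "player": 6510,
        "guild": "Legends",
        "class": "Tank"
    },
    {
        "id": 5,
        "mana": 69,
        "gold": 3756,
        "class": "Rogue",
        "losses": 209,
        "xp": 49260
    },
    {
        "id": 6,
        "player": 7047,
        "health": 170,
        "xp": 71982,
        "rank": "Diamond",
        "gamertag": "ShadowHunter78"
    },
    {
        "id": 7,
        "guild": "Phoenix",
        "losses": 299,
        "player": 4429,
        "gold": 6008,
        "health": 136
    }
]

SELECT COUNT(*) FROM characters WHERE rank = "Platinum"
1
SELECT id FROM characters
[1, 2, 3, 4, 5, 6, 7]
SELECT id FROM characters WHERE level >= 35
[1, 2]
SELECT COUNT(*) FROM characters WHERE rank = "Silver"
1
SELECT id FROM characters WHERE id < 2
[1]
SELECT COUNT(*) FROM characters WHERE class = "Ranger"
1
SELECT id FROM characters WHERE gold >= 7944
[4]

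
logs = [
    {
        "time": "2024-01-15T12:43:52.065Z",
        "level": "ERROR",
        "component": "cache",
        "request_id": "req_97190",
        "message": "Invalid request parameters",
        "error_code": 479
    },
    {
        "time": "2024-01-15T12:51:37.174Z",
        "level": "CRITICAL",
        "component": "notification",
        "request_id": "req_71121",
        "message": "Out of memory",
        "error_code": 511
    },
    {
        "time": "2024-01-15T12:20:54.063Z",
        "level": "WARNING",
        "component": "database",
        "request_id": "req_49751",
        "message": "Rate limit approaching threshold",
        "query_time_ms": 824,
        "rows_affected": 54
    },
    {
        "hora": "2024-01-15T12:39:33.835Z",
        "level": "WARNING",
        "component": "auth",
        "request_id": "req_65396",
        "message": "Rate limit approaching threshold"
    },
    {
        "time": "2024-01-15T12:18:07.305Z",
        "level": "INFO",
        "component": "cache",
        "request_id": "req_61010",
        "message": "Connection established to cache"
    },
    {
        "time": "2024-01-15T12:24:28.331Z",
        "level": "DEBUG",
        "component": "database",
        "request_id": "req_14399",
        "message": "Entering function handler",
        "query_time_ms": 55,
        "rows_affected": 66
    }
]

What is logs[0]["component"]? "cache"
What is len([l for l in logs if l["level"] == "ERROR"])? 1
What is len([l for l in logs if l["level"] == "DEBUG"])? 1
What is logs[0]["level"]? "ERROR"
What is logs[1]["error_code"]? 511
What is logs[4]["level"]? "INFO"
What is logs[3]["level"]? "WARNING"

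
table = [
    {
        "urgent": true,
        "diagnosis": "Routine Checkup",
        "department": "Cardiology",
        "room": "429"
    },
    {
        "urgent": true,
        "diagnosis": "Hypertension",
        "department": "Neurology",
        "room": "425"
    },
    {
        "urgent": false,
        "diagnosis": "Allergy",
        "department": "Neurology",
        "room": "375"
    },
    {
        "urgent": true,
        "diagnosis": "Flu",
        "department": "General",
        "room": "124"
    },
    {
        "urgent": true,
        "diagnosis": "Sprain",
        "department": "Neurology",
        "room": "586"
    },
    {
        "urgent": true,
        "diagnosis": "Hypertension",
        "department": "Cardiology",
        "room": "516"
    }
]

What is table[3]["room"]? "124"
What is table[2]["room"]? "375"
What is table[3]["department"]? "General"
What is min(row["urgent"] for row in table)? False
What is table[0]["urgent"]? True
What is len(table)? 6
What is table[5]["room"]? "516"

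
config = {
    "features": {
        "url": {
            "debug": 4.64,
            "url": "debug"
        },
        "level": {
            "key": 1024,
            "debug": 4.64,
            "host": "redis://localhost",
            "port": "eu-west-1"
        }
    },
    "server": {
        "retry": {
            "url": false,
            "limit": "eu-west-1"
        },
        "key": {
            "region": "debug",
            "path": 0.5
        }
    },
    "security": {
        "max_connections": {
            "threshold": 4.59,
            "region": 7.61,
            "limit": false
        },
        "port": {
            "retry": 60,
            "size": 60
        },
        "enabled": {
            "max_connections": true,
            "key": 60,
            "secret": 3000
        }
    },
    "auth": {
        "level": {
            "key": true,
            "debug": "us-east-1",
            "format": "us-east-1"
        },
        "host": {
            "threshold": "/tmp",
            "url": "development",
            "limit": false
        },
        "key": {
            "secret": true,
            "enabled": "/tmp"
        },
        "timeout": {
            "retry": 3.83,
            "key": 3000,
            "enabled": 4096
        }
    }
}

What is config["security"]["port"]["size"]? 60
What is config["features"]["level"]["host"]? "redis://localhost"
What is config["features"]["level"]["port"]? "eu-west-1"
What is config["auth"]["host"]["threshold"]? "/tmp"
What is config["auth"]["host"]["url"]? "development"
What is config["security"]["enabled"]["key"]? 60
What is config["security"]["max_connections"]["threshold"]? 4.59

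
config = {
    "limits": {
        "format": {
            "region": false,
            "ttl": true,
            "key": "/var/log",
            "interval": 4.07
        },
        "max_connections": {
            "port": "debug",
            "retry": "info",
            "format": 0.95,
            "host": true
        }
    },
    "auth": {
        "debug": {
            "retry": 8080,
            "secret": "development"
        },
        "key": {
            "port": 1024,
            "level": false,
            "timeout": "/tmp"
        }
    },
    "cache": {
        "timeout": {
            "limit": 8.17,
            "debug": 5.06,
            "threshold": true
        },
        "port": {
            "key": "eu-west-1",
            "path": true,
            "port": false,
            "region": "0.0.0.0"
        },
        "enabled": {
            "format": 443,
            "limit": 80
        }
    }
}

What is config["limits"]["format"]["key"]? "/var/log"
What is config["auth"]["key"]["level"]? False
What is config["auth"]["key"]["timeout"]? "/tmp"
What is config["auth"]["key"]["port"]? 1024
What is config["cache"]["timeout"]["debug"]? 5.06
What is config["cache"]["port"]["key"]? "eu-west-1"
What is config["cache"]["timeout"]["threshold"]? True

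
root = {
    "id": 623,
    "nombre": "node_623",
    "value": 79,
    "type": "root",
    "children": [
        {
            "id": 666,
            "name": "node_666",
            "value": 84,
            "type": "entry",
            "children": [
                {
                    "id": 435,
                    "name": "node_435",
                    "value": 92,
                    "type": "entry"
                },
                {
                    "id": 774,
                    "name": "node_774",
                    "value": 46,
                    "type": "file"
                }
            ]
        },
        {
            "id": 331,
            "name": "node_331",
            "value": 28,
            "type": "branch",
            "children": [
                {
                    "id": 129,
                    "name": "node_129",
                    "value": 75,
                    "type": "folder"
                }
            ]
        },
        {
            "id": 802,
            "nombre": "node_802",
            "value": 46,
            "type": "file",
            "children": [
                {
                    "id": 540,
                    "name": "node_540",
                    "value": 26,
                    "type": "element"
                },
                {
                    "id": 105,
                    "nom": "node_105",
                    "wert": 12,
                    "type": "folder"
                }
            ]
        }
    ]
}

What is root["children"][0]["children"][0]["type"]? "entry"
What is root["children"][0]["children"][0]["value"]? 92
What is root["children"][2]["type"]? "file"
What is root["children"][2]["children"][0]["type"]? "element"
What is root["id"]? 623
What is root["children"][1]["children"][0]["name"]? "node_129"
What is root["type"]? "root"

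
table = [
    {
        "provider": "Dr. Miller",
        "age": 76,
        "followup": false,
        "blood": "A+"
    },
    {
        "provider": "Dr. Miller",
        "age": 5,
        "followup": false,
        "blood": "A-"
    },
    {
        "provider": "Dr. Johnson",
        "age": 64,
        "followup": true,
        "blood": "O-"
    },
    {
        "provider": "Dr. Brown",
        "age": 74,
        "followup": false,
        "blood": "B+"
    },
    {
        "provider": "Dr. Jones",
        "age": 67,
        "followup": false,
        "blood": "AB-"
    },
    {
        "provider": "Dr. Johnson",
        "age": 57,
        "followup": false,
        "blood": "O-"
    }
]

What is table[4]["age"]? 67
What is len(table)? 6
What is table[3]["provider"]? "Dr. Brown"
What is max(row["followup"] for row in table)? True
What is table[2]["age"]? 64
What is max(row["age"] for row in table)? 76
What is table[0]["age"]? 76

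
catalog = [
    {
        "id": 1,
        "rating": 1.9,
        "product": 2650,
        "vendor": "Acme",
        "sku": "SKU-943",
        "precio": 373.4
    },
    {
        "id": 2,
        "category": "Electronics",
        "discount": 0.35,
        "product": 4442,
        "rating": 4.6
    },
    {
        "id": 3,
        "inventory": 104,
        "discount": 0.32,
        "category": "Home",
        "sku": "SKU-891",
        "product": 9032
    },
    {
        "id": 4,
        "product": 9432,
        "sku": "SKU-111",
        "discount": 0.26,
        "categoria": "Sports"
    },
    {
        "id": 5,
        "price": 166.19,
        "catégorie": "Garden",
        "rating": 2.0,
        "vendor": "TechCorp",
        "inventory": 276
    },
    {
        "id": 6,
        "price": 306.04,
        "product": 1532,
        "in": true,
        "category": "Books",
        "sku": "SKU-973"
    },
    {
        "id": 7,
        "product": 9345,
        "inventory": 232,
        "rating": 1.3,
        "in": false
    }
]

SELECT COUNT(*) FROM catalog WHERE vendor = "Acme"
1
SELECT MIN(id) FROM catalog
1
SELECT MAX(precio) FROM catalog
373.4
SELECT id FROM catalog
[1, 2, 3, 4, 5, 6, 7]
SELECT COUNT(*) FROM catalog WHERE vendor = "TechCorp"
1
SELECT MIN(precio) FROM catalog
373.4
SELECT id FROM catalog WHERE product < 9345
[1, 2, 3, 6]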